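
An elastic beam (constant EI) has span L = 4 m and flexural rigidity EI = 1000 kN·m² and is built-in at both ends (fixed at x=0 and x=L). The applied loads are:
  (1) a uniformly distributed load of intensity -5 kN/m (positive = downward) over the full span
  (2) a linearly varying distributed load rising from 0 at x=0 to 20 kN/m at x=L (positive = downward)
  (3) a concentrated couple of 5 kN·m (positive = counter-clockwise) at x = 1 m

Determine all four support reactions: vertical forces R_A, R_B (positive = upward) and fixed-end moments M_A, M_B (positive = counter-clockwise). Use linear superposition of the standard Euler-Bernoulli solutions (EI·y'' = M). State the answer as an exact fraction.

R_A = 109/32 kN, M_A = 49/16 kN·m, R_B = 531/32 kN, M_B = -373/48 kN·m

Load 1 — uniform load w=-5 kN/m over full span:
  R_A = wL/2 = (-5)·4/2 = -10 kN
  M_A = wL²/12 = (-5)·4²/12 = -20/3 kN·m
  R_B = wL/2 = (-5)·4/2 = -10 kN
  M_B = -wL²/12 = -(-5)·4²/12 = 20/3 kN·m
Load 2 — triangular load w₀=20 kN/m (0→w₀ over full span):
  R_A = 3w₀L/20 = 3·20·4/20 = 12 kN
  M_A = w₀L²/30 = 20·4²/30 = 32/3 kN·m
  R_B = 7w₀L/20 = 7·20·4/20 = 28 kN
  M_B = -w₀L²/20 = -20·4²/20 = -16 kN·m
Load 3 — applied couple M₀=5 kN·m at a=1 m (b=L-a=3):
  R_A = 6M₀ab/L³ = 6·5·1·3/4³ = 45/32 kN
  M_A = M₀b(2a-b)/L² = 5·3·(2·1-3)/4² = -15/16 kN·m
  R_B = -6M₀ab/L³ = -6·5·1·3/4³ = -45/32 kN
  M_B = M₀a(2b-a)/L² = 5·1·(2·3-1)/4² = 25/16 kN·m
Superposition: R_A = 109/32 kN, M_A = 49/16 kN·m, R_B = 531/32 kN, M_B = -373/48 kN·m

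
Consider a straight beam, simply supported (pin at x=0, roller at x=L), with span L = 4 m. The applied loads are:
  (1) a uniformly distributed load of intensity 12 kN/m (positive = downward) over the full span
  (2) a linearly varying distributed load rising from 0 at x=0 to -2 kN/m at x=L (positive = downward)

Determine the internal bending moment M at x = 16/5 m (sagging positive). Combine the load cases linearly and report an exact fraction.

Load 1 — uniform load w=12 kN/m over full span:
  M_1 = wx(L-x)/2 = 12·(16/5)·(4-(16/5))/2 = 384/25 kN·m
Load 2 — triangular load w₀=-2 kN/m (0→w₀ over full span):
  M_2 = w₀Lx/6 - w₀x³/(6L) = (-2)·4·(16/5)/6 - (-2)·(16/5)³/(6·4) = -192/125 kN·m
Superposition: M = Σ M_i = 1728/125 kN·m ≈ 13.824000 kN·m

M(16/5) = 1728/125 kN·m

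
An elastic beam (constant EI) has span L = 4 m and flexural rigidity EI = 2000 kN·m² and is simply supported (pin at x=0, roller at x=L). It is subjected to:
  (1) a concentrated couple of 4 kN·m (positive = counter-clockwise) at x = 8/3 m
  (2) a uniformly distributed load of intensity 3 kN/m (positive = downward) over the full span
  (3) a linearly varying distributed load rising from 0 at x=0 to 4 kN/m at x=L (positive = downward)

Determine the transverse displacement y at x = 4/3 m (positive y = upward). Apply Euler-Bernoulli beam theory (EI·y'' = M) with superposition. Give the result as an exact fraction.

Load 1 — applied couple M₀=4 kN·m at a=8/3 m (b=L-a=4/3):
  y_1 = (M₀x³/(6L)+C₁x)/EI  [x≤a] with C₁=M₀(3b²-L²)/(6L)=-16/9 = (4·(4/3)³/(6·4)+(-16/9)·(4/3))/2000 = -2/2025 m
Load 2 — uniform load w=3 kN/m over full span:
  y_2 = -wx(L³-2Lx²+x³)/(24EI) = -3·(4/3)·(4³-2·4·(4/3)²+(4/3)³)/(24·2000) = -44/10125 m
Load 3 — triangular load w₀=4 kN/m (0→w₀ over full span):
  y_3 = -w₀x(7L⁴-10L²x²+3x⁴)/(360LEI) = -4·(4/3)·(7·4⁴-10·4²·(4/3)²+3·(4/3)⁴)/(360·4·2000) = -256/91125 m
Superposition: y = Σ y_i = -742/91125 m ≈ -0.008143 m

y(4/3) = -742/91125 m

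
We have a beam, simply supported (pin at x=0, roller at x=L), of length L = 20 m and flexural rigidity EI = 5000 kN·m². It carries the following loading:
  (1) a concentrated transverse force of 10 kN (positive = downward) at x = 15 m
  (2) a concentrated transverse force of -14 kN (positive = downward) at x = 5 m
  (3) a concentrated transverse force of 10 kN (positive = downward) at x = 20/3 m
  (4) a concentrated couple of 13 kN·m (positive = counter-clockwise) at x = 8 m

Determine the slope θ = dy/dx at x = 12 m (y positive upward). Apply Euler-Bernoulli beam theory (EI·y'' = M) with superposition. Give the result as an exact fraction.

θ(12) = 2483/2025000 rad

Load 1 — point force P=10 kN at a=15 m (b=L-a=5):
  θ_1 = -Pb(L²-b²-3x²)/(6LEI)  [x≤a] = -10·5·(20²-5²-3·12²)/(6·20·5000) = 19/4000 rad
Load 2 — point force P=-14 kN at a=5 m (b=L-a=15):
  θ_2 = -Pa(2L²-6Lx+3x²+a²)/(6LEI)  [x>a] = -(-14)·5·(2·20²-6·20·12+3·12²+5²)/(6·20·5000) = -427/20000 rad
Load 3 — point force P=10 kN at a=20/3 m (b=L-a=40/3):
  θ_3 = -Pa(2L²-6Lx+3x²+a²)/(6LEI)  [x>a] = -10·(20/3)·(2·20²-6·20·12+3·12²+(20/3)²)/(6·20·5000) = 184/10125 rad
Load 4 — applied couple M₀=13 kN·m at a=8 m (b=L-a=12):
  θ_4 = (M₀x²/(2L)-M₀(x-a)+C₁)/EI  [x>a] with C₁=M₀(3b²-L²)/(6L)=52/15 = (13·12²/(2·20)-13·(12-8)+(52/15))/5000 = -13/37500 rad
Superposition: θ = Σ θ_i = 2483/2025000 rad ≈ 0.001226 rad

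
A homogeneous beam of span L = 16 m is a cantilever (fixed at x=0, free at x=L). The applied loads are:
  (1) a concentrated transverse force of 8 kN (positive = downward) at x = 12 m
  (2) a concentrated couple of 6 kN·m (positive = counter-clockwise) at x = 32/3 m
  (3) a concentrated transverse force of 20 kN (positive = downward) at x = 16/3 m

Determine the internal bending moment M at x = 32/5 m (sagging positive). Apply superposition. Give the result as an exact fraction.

M(32/5) = -194/5 kN·m

Load 1 — point force P=8 kN at a=12 m (b=L-a=4):
  M_1 = -P(a-x)  [x≤a] = -8·(12-(32/5)) = -224/5 kN·m
Load 2 — applied couple M₀=6 kN·m at a=32/3 m (b=L-a=16/3):
  M_2 = M₀  [x≤a] = 6 = 6 kN·m
Load 3 — point force P=20 kN at a=16/3 m (b=L-a=32/3):
  M_3 = 0  [x>a] = 0 kN·m
Superposition: M = Σ M_i = -194/5 kN·m ≈ -38.800000 kN·m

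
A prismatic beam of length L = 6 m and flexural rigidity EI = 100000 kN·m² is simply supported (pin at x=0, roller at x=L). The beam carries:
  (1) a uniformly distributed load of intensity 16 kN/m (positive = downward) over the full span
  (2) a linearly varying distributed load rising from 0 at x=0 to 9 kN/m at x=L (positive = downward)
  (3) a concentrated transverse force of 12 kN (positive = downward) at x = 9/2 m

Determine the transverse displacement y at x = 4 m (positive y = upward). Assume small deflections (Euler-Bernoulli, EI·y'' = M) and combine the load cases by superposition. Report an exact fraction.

Load 1 — uniform load w=16 kN/m over full span:
  y_1 = -wx(L³-2Lx²+x³)/(24EI) = -16·4·(6³-2·6·4²+4³)/(24·100000) = -22/9375 m
Load 2 — triangular load w₀=9 kN/m (0→w₀ over full span):
  y_2 = -w₀x(7L⁴-10L²x²+3x⁴)/(360LEI) = -9·4·(7·6⁴-10·6²·4²+3·4⁴)/(360·6·100000) = -17/25000 m
Load 3 — point force P=12 kN at a=9/2 m (b=L-a=3/2):
  y_3 = -Pbx(L²-b²-x²)/(6LEI)  [x≤a] = -12·(3/2)·4·(6²-(3/2)²-4²)/(6·6·100000) = -71/200000 m
Superposition: y = Σ y_i = -2029/600000 m ≈ -0.003382 m

y(4) = -2029/600000 m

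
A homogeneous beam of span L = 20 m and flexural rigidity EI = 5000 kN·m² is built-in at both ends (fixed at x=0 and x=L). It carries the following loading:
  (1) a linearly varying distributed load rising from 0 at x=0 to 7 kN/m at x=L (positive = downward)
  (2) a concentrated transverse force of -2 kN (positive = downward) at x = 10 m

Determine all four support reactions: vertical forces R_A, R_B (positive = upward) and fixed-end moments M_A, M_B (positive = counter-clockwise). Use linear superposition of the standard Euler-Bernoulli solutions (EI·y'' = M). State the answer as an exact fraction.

Load 1 — triangular load w₀=7 kN/m (0→w₀ over full span):
  R_A = 3w₀L/20 = 3·7·20/20 = 21 kN
  M_A = w₀L²/30 = 7·20²/30 = 280/3 kN·m
  R_B = 7w₀L/20 = 7·7·20/20 = 49 kN
  M_B = -w₀L²/20 = -7·20²/20 = -140 kN·m
Load 2 — point force P=-2 kN at a=10 m (b=L-a=10):
  R_A = Pb²(3a+b)/L³ = (-2)·10²·(3·10+10)/20³ = -1 kN
  M_A = Pab²/L² = (-2)·10·10²/20² = -5 kN·m
  R_B = Pa²(a+3b)/L³ = (-2)·10²·(10+3·10)/20³ = -1 kN
  M_B = -Pa²b/L² = -(-2)·10²·10/20² = 5 kN·m
Superposition: R_A = 20 kN, M_A = 265/3 kN·m, R_B = 48 kN, M_B = -135 kN·m

R_A = 20 kN, M_A = 265/3 kN·m, R_B = 48 kN, M_B = -135 kN·m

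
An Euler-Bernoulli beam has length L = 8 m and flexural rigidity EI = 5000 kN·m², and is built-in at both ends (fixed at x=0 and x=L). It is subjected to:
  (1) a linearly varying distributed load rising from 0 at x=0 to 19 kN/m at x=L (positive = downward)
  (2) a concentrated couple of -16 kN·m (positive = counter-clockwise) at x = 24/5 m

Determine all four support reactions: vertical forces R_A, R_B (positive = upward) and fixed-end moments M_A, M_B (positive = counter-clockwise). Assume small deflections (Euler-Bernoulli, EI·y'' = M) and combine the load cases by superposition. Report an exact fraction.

R_A = 498/25 kN, M_A = 2656/75 kN·m, R_B = 1402/25 kN, M_B = -1568/25 kN·m

Load 1 — triangular load w₀=19 kN/m (0→w₀ over full span):
  R_A = 3w₀L/20 = 3·19·8/20 = 114/5 kN
  M_A = w₀L²/30 = 19·8²/30 = 608/15 kN·m
  R_B = 7w₀L/20 = 7·19·8/20 = 266/5 kN
  M_B = -w₀L²/20 = -19·8²/20 = -304/5 kN·m
Load 2 — applied couple M₀=-16 kN·m at a=24/5 m (b=L-a=16/5):
  R_A = 6M₀ab/L³ = 6·(-16)·(24/5)·(16/5)/8³ = -72/25 kN
  M_A = M₀b(2a-b)/L² = (-16)·(16/5)·(2·(24/5)-(16/5))/8² = -128/25 kN·m
  R_B = -6M₀ab/L³ = -6·(-16)·(24/5)·(16/5)/8³ = 72/25 kN
  M_B = M₀a(2b-a)/L² = (-16)·(24/5)·(2·(16/5)-(24/5))/8² = -48/25 kN·m
Superposition: R_A = 498/25 kN, M_A = 2656/75 kN·m, R_B = 1402/25 kN, M_B = -1568/25 kN·m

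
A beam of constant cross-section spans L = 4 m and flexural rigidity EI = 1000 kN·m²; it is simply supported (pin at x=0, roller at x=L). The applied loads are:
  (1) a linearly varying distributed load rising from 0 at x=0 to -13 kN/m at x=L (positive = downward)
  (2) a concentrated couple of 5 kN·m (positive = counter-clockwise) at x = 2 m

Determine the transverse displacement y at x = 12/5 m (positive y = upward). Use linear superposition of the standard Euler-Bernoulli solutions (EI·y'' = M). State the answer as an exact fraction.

y(12/5) = 251897/11718750 m

Load 1 — triangular load w₀=-13 kN/m (0→w₀ over full span):
  y_1 = -w₀x(7L⁴-10L²x²+3x⁴)/(360LEI) = -(-13)·(12/5)·(7·4⁴-10·4²·(12/5)²+3·(12/5)⁴)/(360·4·1000) = 123136/5859375 m
Load 2 — applied couple M₀=5 kN·m at a=2 m (b=L-a=2):
  y_2 = (M₀x³/(6L)-M₀(x-a)²/2+C₁x)/EI  [x>a] with C₁=M₀(3b²-L²)/(6L)=-5/6 = (5·(12/5)³/(6·4)-5·((12/5)-2)²/2+(-5/6)·(12/5))/1000 = 3/6250 m
Superposition: y = Σ y_i = 251897/11718750 m ≈ 0.021495 m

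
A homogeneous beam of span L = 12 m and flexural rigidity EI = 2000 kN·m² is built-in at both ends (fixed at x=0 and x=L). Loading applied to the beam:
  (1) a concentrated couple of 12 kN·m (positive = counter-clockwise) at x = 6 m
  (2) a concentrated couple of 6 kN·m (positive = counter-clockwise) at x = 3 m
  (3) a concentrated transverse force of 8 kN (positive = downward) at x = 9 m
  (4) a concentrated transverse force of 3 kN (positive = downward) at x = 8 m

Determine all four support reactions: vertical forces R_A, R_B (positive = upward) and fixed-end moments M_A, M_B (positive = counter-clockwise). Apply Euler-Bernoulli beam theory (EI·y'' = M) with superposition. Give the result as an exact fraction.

Load 1 — applied couple M₀=12 kN·m at a=6 m (b=L-a=6):
  R_A = 6M₀ab/L³ = 6·12·6·6/12³ = 3/2 kN
  M_A = M₀b(2a-b)/L² = 12·6·(2·6-6)/12² = 3 kN·m
  R_B = -6M₀ab/L³ = -6·12·6·6/12³ = -3/2 kN
  M_B = M₀a(2b-a)/L² = 12·6·(2·6-6)/12² = 3 kN·m
Load 2 — applied couple M₀=6 kN·m at a=3 m (b=L-a=9):
  R_A = 6M₀ab/L³ = 6·6·3·9/12³ = 9/16 kN
  M_A = M₀b(2a-b)/L² = 6·9·(2·3-9)/12² = -9/8 kN·m
  R_B = -6M₀ab/L³ = -6·6·3·9/12³ = -9/16 kN
  M_B = M₀a(2b-a)/L² = 6·3·(2·9-3)/12² = 15/8 kN·m
Load 3 — point force P=8 kN at a=9 m (b=L-a=3):
  R_A = Pb²(3a+b)/L³ = 8·3²·(3·9+3)/12³ = 5/4 kN
  M_A = Pab²/L² = 8·9·3²/12² = 9/2 kN·m
  R_B = Pa²(a+3b)/L³ = 8·9²·(9+3·3)/12³ = 27/4 kN
  M_B = -Pa²b/L² = -8·9²·3/12² = -27/2 kN·m
Load 4 — point force P=3 kN at a=8 m (b=L-a=4):
  R_A = Pb²(3a+b)/L³ = 3·4²·(3·8+4)/12³ = 7/9 kN
  M_A = Pab²/L² = 3·8·4²/12² = 8/3 kN·m
  R_B = Pa²(a+3b)/L³ = 3·8²·(8+3·4)/12³ = 20/9 kN
  M_B = -Pa²b/L² = -3·8²·4/12² = -16/3 kN·m
Superposition: R_A = 589/144 kN, M_A = 217/24 kN·m, R_B = 995/144 kN, M_B = -335/24 kN·m

R_A = 589/144 kN, M_A = 217/24 kN·m, R_B = 995/144 kN, M_B = -335/24 kN·m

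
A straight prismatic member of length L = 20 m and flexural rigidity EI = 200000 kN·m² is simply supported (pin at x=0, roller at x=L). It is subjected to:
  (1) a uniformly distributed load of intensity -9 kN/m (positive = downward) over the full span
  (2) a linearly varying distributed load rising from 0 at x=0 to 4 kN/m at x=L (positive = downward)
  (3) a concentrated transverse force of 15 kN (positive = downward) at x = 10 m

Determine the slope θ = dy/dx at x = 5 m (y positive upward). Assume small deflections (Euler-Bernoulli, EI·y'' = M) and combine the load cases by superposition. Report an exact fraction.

Load 1 — uniform load w=-9 kN/m over full span:
  θ_1 = -w(L³-6Lx²+4x³)/(24EI) = -(-9)·(20³-6·20·5²+4·5³)/(24·200000) = 33/3200 rad
Load 2 — triangular load w₀=4 kN/m (0→w₀ over full span):
  θ_2 = -w₀(7L⁴-30L²x²+15x⁴)/(360LEI) = -4·(7·20⁴-30·20²·5²+15·5⁴)/(360·20·200000) = -1327/576000 rad
Load 3 — point force P=15 kN at a=10 m (b=L-a=10):
  θ_3 = -Pb(L²-b²-3x²)/(6LEI)  [x≤a] = -15·10·(20²-10²-3·5²)/(6·20·200000) = -9/6400 rad
Superposition: θ = Σ θ_i = 3803/576000 rad ≈ 0.006602 rad

θ(5) = 3803/576000 rad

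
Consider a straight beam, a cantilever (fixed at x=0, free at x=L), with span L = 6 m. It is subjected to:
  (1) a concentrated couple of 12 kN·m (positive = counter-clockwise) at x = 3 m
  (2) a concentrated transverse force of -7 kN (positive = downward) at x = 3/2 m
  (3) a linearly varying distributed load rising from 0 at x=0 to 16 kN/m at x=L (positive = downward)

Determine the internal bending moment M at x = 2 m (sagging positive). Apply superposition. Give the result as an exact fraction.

Load 1 — applied couple M₀=12 kN·m at a=3 m (b=L-a=3):
  M_1 = M₀  [x≤a] = 12 = 12 kN·m
Load 2 — point force P=-7 kN at a=3/2 m (b=L-a=9/2):
  M_2 = 0  [x>a] = 0 kN·m
Load 3 — triangular load w₀=16 kN/m (0→w₀ over full span):
  M_3 = w₀Lx/2 - w₀L²/3 - w₀x³/(6L) = 16·6·2/2 - 16·6²/3 - 16·2³/(6·6) = -896/9 kN·m
Superposition: M = Σ M_i = -788/9 kN·m ≈ -87.555556 kN·m

M(2) = -788/9 kN·m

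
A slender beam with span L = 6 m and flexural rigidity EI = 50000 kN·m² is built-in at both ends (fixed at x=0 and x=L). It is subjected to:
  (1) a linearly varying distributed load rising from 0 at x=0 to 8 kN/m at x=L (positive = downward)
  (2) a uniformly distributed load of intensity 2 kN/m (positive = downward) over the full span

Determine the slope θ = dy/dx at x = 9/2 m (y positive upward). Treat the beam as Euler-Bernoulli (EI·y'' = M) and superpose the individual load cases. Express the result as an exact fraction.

Load 1 — triangular load w₀=8 kN/m (0→w₀ over full span):
  θ_1 = -w₀(2x(L-x)(L-2x)(x+2L)+x²(L-x)²)/(120LEI) = -8·(2·(9/2)·(6-(9/2))·(6-2·(9/2))·((9/2)+2·6)+(9/2)²·(6-(9/2))²)/(120·6·50000) = 1107/8000000 rad
Load 2 — uniform load w=2 kN/m over full span:
  θ_2 = -wx(L-x)(L-2x)/(12EI) = -2·(9/2)·(6-(9/2))·(6-2·(9/2))/(12·50000) = 27/400000 rad
Superposition: θ = Σ θ_i = 1647/8000000 rad ≈ 0.000206 rad

θ(9/2) = 1647/8000000 rad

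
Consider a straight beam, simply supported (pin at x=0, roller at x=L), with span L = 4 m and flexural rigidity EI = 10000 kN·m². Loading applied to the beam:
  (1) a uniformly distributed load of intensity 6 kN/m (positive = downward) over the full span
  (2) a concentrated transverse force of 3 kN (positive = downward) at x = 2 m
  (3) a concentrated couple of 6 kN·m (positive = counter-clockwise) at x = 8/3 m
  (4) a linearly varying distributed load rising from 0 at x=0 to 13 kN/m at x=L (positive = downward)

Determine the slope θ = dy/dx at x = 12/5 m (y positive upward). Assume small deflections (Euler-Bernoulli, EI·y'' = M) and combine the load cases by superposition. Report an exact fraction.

θ(12/5) = 66143/56250000 rad

Load 1 — uniform load w=6 kN/m over full span:
  θ_1 = -w(L³-6Lx²+4x³)/(24EI) = -6·(4³-6·4·(12/5)²+4·(12/5)³)/(24·10000) = 37/78125 rad
Load 2 — point force P=3 kN at a=2 m (b=L-a=2):
  θ_2 = -Pa(2L²-6Lx+3x²+a²)/(6LEI)  [x>a] = -3·2·(2·4²-6·4·(12/5)+3·(12/5)²+2²)/(6·4·10000) = 27/250000 rad
Load 3 — applied couple M₀=6 kN·m at a=8/3 m (b=L-a=4/3):
  θ_3 = (M₀x²/(2L)+C₁)/EI  [x≤a] with C₁=M₀(3b²-L²)/(6L)=-8/3 = (6·(12/5)²/(2·4)+(-8/3))/10000 = 31/187500 rad
Load 4 — triangular load w₀=13 kN/m (0→w₀ over full span):
  θ_4 = -w₀(7L⁴-30L²x²+15x⁴)/(360LEI) = -13·(7·4⁴-30·4²·(12/5)²+15·(12/5)⁴)/(360·4·10000) = 1508/3515625 rad
Superposition: θ = Σ θ_i = 66143/56250000 rad ≈ 0.001176 rad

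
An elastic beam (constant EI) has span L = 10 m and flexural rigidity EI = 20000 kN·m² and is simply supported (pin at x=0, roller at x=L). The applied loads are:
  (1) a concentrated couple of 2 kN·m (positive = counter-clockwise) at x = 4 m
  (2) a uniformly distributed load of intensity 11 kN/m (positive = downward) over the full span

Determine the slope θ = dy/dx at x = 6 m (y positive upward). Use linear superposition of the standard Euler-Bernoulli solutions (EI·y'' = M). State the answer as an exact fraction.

θ(6) = 2033/300000 rad

Load 1 — applied couple M₀=2 kN·m at a=4 m (b=L-a=6):
  θ_1 = (M₀x²/(2L)-M₀(x-a)+C₁)/EI  [x>a] with C₁=M₀(3b²-L²)/(6L)=4/15 = (2·6²/(2·10)-2·(6-4)+(4/15))/20000 = -1/150000 rad
Load 2 — uniform load w=11 kN/m over full span:
  θ_2 = -w(L³-6Lx²+4x³)/(24EI) = -11·(10³-6·10·6²+4·6³)/(24·20000) = 407/60000 rad
Superposition: θ = Σ θ_i = 2033/300000 rad ≈ 0.006777 rad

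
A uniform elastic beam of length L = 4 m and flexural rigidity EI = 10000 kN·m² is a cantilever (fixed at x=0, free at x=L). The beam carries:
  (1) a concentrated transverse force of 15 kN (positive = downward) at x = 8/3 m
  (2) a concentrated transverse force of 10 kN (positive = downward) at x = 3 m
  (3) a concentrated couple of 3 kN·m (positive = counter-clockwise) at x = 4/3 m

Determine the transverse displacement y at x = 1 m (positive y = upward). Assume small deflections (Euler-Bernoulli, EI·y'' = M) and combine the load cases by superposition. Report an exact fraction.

Load 1 — point force P=15 kN at a=8/3 m (b=L-a=4/3):
  y_1 = -Px²(3a-x)/(6EI)  [x≤a] = -15·1²·(3·(8/3)-1)/(6·10000) = -7/4000 m
Load 2 — point force P=10 kN at a=3 m (b=L-a=1):
  y_2 = -Px²(3a-x)/(6EI)  [x≤a] = -10·1²·(3·3-1)/(6·10000) = -1/750 m
Load 3 — applied couple M₀=3 kN·m at a=4/3 m (b=L-a=8/3):
  y_3 = M₀x²/(2EI)  [x≤a] = 3·1²/(2·10000) = 3/20000 m
Superposition: y = Σ y_i = -11/3750 m ≈ -0.002933 m

y(1) = -11/3750 m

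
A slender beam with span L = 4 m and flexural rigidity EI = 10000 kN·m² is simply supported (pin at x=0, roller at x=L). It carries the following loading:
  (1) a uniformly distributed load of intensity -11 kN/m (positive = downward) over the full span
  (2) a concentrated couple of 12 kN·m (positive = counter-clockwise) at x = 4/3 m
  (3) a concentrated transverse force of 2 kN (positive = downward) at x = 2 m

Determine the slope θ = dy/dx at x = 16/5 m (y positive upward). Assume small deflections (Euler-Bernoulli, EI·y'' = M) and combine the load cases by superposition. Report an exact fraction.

Load 1 — uniform load w=-11 kN/m over full span:
  θ_1 = -w(L³-6Lx²+4x³)/(24EI) = -(-11)·(4³-6·4·(16/5)²+4·(16/5)³)/(24·10000) = -363/156250 rad
Load 2 — applied couple M₀=12 kN·m at a=4/3 m (b=L-a=8/3):
  θ_2 = (M₀x²/(2L)-M₀(x-a)+C₁)/EI  [x>a] with C₁=M₀(3b²-L²)/(6L)=8/3 = (12·(16/5)²/(2·4)-12·((16/5)-(4/3))+(8/3))/10000 = -41/93750 rad
Load 3 — point force P=2 kN at a=2 m (b=L-a=2):
  θ_3 = -Pa(2L²-6Lx+3x²+a²)/(6LEI)  [x>a] = -2·2·(2·4²-6·4·(16/5)+3·(16/5)²+2²)/(6·4·10000) = 21/125000 rad
Superposition: θ = Σ θ_i = -4861/1875000 rad ≈ -0.002593 rad

θ(16/5) = -4861/1875000 rad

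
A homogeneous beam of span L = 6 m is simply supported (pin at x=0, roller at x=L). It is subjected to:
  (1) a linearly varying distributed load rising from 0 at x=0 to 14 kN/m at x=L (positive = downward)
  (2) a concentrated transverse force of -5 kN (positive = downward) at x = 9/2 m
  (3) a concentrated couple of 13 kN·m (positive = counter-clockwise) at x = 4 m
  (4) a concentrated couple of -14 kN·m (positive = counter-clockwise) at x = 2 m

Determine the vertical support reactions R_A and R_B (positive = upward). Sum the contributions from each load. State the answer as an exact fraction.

R_A = 151/12 kN, R_B = 293/12 kN

Load 1 — triangular load w₀=14 kN/m (0→w₀ over full span):
  R_A = w₀L/6 = 14·6/6 = 14 kN
  R_B = w₀L/3 = 14·6/3 = 28 kN
Load 2 — point force P=-5 kN at a=9/2 m (b=L-a=3/2):
  R_A = Pb/L = (-5)·(3/2)/6 = -5/4 kN
  R_B = Pa/L = (-5)·(9/2)/6 = -15/4 kN
Load 3 — applied couple M₀=13 kN·m at a=4 m (b=L-a=2):
  R_A = M₀/L = 13/6 kN
  R_B = -M₀/L = -13/6 kN
Load 4 — applied couple M₀=-14 kN·m at a=2 m (b=L-a=4):
  R_A = M₀/L = (-14)/6 = -7/3 kN
  R_B = -M₀/L = -(-14)/6 = 7/3 kN
Superposition: R_A = 151/12 kN, R_B = 293/12 kN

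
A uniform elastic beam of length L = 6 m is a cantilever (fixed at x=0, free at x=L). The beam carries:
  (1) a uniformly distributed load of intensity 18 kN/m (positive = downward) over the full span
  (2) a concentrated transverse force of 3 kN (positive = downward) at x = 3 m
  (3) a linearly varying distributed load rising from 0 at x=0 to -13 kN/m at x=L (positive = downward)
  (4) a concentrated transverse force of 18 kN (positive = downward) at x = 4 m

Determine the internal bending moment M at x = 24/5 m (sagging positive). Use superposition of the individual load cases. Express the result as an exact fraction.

M(24/5) = -528/125 kN·m

Load 1 — uniform load w=18 kN/m over full span:
  M_1 = -w(L-x)²/2 = -18·(6-(24/5))²/2 = -324/25 kN·m
Load 2 — point force P=3 kN at a=3 m (b=L-a=3):
  M_2 = 0  [x>a] = 0 kN·m
Load 3 — triangular load w₀=-13 kN/m (0→w₀ over full span):
  M_3 = w₀Lx/2 - w₀L²/3 - w₀x³/(6L) = (-13)·6·(24/5)/2 - (-13)·6²/3 - (-13)·(24/5)³/(6·6) = 1092/125 kN·m
Load 4 — point force P=18 kN at a=4 m (b=L-a=2):
  M_4 = 0  [x>a] = 0 kN·m
Superposition: M = Σ M_i = -528/125 kN·m ≈ -4.224000 kN·m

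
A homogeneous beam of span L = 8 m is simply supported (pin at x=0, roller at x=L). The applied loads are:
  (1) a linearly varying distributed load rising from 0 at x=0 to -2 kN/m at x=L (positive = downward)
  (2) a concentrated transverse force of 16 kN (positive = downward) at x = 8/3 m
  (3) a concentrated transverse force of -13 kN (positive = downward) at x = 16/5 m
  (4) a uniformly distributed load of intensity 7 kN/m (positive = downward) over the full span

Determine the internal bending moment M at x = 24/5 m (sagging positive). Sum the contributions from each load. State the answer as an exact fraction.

M(24/5) = 17248/375 kN·m

Load 1 — triangular load w₀=-2 kN/m (0→w₀ over full span):
  M_1 = w₀Lx/6 - w₀x³/(6L) = (-2)·8·(24/5)/6 - (-2)·(24/5)³/(6·8) = -1024/125 kN·m
Load 2 — point force P=16 kN at a=8/3 m (b=L-a=16/3):
  M_2 = Pa(L-x)/L  [x>a] = 16·(8/3)·(8-(24/5))/8 = 256/15 kN·m
Load 3 — point force P=-13 kN at a=16/5 m (b=L-a=24/5):
  M_3 = Pa(L-x)/L  [x>a] = (-13)·(16/5)·(8-(24/5))/8 = -416/25 kN·m
Load 4 — uniform load w=7 kN/m over full span:
  M_4 = wx(L-x)/2 = 7·(24/5)·(8-(24/5))/2 = 1344/25 kN·m
Superposition: M = Σ M_i = 17248/375 kN·m ≈ 45.994667 kN·m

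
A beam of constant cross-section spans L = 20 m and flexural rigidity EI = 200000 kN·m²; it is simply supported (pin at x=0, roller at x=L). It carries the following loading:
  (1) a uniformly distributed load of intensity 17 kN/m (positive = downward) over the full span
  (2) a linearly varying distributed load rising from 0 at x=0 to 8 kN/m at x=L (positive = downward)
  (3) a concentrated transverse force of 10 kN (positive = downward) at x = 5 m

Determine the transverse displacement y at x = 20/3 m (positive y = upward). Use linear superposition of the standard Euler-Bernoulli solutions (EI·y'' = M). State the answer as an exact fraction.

y(20/3) = -22687/116640 m

Load 1 — uniform load w=17 kN/m over full span:
  y_1 = -wx(L³-2Lx²+x³)/(24EI) = -17·(20/3)·(20³-2·20·(20/3)²+(20/3)³)/(24·200000) = -187/1215 m
Load 2 — triangular load w₀=8 kN/m (0→w₀ over full span):
  y_2 = -w₀x(7L⁴-10L²x²+3x⁴)/(360LEI) = -8·(20/3)·(7·20⁴-10·20²·(20/3)²+3·(20/3)⁴)/(360·20·200000) = -128/3645 m
Load 3 — point force P=10 kN at a=5 m (b=L-a=15):
  y_3 = -Pa(L-x)(2Lx-a²-x²)/(6LEI)  [x>a] = -10·5·(20-(20/3))·(2·20·(20/3)-5²-(20/3)²)/(6·20·200000) = -71/12960 m
Superposition: y = Σ y_i = -22687/116640 m ≈ -0.194504 m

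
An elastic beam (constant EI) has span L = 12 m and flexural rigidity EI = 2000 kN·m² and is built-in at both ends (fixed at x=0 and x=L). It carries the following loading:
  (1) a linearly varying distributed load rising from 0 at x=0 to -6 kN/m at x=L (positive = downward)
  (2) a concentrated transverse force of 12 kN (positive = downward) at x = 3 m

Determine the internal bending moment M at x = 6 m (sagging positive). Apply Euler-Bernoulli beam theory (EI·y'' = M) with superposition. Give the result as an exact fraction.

M(6) = -27/2 kN·m

Load 1 — triangular load w₀=-6 kN/m (0→w₀ over full span):
  M_1 = 3w₀Lx/20 - w₀L²/30 - w₀x³/(6L) = 3·(-6)·12·6/20 - (-6)·12²/30 - (-6)·6³/(6·12) = -18 kN·m
Load 2 — point force P=12 kN at a=3 m (b=L-a=9):
  M_2 = Pa²(a+3b)(L-x)/L³ - Pa²b/L²  [x>a] = 12·3²·(3+3·9)·(12-6)/12³ - 12·3²·9/12² = 9/2 kN·m
Superposition: M = Σ M_i = -27/2 kN·m ≈ -13.500000 kN·m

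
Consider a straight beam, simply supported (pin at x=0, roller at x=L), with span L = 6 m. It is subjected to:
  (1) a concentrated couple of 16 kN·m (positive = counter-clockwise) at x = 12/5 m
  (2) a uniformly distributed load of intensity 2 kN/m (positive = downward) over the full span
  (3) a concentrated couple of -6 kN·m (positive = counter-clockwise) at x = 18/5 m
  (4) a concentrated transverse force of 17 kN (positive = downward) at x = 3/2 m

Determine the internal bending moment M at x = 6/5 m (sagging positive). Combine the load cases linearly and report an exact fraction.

M(6/5) = 1153/50 kN·m

Load 1 — applied couple M₀=16 kN·m at a=12/5 m (b=L-a=18/5):
  M_1 = M₀x/L  [x≤a] = 16·(6/5)/6 = 16/5 kN·m
Load 2 — uniform load w=2 kN/m over full span:
  M_2 = wx(L-x)/2 = 2·(6/5)·(6-(6/5))/2 = 144/25 kN·m
Load 3 — applied couple M₀=-6 kN·m at a=18/5 m (b=L-a=12/5):
  M_3 = M₀x/L  [x≤a] = (-6)·(6/5)/6 = -6/5 kN·m
Load 4 — point force P=17 kN at a=3/2 m (b=L-a=9/2):
  M_4 = Pbx/L  [x≤a] = 17·(9/2)·(6/5)/6 = 153/10 kN·m
Superposition: M = Σ M_i = 1153/50 kN·m ≈ 23.060000 kN·m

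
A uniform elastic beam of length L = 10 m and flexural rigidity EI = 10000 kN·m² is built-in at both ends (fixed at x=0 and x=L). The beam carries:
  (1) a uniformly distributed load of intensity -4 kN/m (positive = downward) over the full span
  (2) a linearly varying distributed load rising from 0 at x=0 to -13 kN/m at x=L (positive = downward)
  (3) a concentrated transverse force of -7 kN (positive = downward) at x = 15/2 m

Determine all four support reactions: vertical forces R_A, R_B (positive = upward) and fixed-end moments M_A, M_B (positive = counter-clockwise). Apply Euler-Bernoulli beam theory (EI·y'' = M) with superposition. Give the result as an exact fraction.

R_A = -1299/32 kN, M_A = -7675/96 kN·m, R_B = -2285/32 kN, M_B = 10385/96 kN·m

Load 1 — uniform load w=-4 kN/m over full span:
  R_A = wL/2 = (-4)·10/2 = -20 kN
  M_A = wL²/12 = (-4)·10²/12 = -100/3 kN·m
  R_B = wL/2 = (-4)·10/2 = -20 kN
  M_B = -wL²/12 = -(-4)·10²/12 = 100/3 kN·m
Load 2 — triangular load w₀=-13 kN/m (0→w₀ over full span):
  R_A = 3w₀L/20 = 3·(-13)·10/20 = -39/2 kN
  M_A = w₀L²/30 = (-13)·10²/30 = -130/3 kN·m
  R_B = 7w₀L/20 = 7·(-13)·10/20 = -91/2 kN
  M_B = -w₀L²/20 = -(-13)·10²/20 = 65 kN·m
Load 3 — point force P=-7 kN at a=15/2 m (b=L-a=5/2):
  R_A = Pb²(3a+b)/L³ = (-7)·(5/2)²·(3·(15/2)+(5/2))/10³ = -35/32 kN
  M_A = Pab²/L² = (-7)·(15/2)·(5/2)²/10² = -105/32 kN·m
  R_B = Pa²(a+3b)/L³ = (-7)·(15/2)²·((15/2)+3·(5/2))/10³ = -189/32 kN
  M_B = -Pa²b/L² = -(-7)·(15/2)²·(5/2)/10² = 315/32 kN·m
Superposition: R_A = -1299/32 kN, M_A = -7675/96 kN·m, R_B = -2285/32 kN, M_B = 10385/96 kN·m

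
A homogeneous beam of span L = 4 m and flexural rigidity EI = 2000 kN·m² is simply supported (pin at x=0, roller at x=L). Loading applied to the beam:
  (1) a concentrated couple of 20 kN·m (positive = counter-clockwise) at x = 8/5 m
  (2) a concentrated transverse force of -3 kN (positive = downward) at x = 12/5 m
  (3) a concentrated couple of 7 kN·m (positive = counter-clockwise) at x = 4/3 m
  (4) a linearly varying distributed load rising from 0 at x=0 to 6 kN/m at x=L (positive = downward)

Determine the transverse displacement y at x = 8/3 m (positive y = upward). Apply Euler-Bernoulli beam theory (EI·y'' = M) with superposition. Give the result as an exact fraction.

y(8/3) = 19577/7593750 m

Load 1 — applied couple M₀=20 kN·m at a=8/5 m (b=L-a=12/5):
  y_1 = (M₀x³/(6L)-M₀(x-a)²/2+C₁x)/EI  [x>a] with C₁=M₀(3b²-L²)/(6L)=16/15 = (20·(8/3)³/(6·4)-20·((8/3)-(8/5))²/2+(16/15)·(8/3))/2000 = 184/50625 m
Load 2 — point force P=-3 kN at a=12/5 m (b=L-a=8/5):
  y_2 = -Pa(L-x)(2Lx-a²-x²)/(6LEI)  [x>a] = -(-3)·(12/5)·(4-(8/3))·(2·4·(8/3)-(12/5)²-(8/3)²)/(6·4·2000) = 238/140625 m
Load 3 — applied couple M₀=7 kN·m at a=4/3 m (b=L-a=8/3):
  y_3 = (M₀x³/(6L)-M₀(x-a)²/2+C₁x)/EI  [x>a] with C₁=M₀(3b²-L²)/(6L)=14/9 = (7·(8/3)³/(6·4)-7·((8/3)-(4/3))²/2+(14/9)·(8/3))/2000 = 7/4050 m
Load 4 — triangular load w₀=6 kN/m (0→w₀ over full span):
  y_4 = -w₀x(7L⁴-10L²x²+3x⁴)/(360LEI) = -6·(8/3)·(7·4⁴-10·4²·(8/3)²+3·(8/3)⁴)/(360·4·2000) = -136/30375 m
Superposition: y = Σ y_i = 19577/7593750 m ≈ 0.002578 m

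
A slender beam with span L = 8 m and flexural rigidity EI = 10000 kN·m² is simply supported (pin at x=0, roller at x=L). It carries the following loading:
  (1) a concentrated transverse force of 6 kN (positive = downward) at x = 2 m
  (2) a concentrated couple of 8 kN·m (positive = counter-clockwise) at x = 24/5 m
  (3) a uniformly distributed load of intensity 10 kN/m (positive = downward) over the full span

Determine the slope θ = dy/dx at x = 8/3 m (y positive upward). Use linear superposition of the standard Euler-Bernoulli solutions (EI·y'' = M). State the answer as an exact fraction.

Load 1 — point force P=6 kN at a=2 m (b=L-a=6):
  θ_1 = -Pa(2L²-6Lx+3x²+a²)/(6LEI)  [x>a] = -6·2·(2·8²-6·8·(8/3)+3·(8/3)²+2²)/(6·8·10000) = -19/30000 rad
Load 2 — applied couple M₀=8 kN·m at a=24/5 m (b=L-a=16/5):
  θ_2 = (M₀x²/(2L)+C₁)/EI  [x≤a] with C₁=M₀(3b²-L²)/(6L)=-416/75 = (8·(8/3)²/(2·8)+(-416/75))/10000 = -28/140625 rad
Load 3 — uniform load w=10 kN/m over full span:
  θ_3 = -w(L³-6Lx²+4x³)/(24EI) = -10·(8³-6·8·(8/3)²+4·(8/3)³)/(24·10000) = -104/10125 rad
Superposition: θ = Σ θ_i = -224857/20250000 rad ≈ -0.011104 rad

θ(8/3) = -224857/20250000 rad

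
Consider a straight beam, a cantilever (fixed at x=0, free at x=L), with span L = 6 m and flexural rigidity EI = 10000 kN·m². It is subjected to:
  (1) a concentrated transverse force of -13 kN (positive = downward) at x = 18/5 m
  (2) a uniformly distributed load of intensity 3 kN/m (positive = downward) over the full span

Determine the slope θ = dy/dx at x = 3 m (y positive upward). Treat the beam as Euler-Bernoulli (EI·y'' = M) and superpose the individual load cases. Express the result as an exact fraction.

θ(3) = -63/50000 rad

Load 1 — point force P=-13 kN at a=18/5 m (b=L-a=12/5):
  θ_1 = -Px(2a-x)/(2EI)  [x≤a] = -(-13)·3·(2·(18/5)-3)/(2·10000) = 819/100000 rad
Load 2 — uniform load w=3 kN/m over full span:
  θ_2 = -wx(x²-3Lx+3L²)/(6EI) = -3·3·(3²-3·6·3+3·6²)/(6·10000) = -189/20000 rad
Superposition: θ = Σ θ_i = -63/50000 rad ≈ -0.001260 rad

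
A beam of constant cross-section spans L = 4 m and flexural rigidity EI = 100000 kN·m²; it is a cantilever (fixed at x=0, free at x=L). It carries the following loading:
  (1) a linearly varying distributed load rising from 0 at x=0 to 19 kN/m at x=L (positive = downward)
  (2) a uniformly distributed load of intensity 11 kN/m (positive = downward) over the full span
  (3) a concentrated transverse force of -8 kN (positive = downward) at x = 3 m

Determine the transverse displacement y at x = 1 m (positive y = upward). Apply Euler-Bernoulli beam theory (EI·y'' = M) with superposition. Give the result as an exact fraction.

Load 1 — triangular load w₀=19 kN/m (0→w₀ over full span):
  y_1 = (w₀Lx³/12-w₀L²x²/6-w₀x⁵/(120L))/EI = (19·4·1³/12-19·4²·1²/6-19·1⁵/(120·4))/100000 = -21299/48000000 m
Load 2 — uniform load w=11 kN/m over full span:
  y_2 = -wx²(x²-4Lx+6L²)/(24EI) = -11·1²·(1²-4·4·1+6·4²)/(24·100000) = -297/800000 m
Load 3 — point force P=-8 kN at a=3 m (b=L-a=1):
  y_3 = -Px²(3a-x)/(6EI)  [x≤a] = -(-8)·1²·(3·3-1)/(6·100000) = 1/9375 m
Superposition: y = Σ y_i = -11333/16000000 m ≈ -0.000708 m

y(1) = -11333/16000000 m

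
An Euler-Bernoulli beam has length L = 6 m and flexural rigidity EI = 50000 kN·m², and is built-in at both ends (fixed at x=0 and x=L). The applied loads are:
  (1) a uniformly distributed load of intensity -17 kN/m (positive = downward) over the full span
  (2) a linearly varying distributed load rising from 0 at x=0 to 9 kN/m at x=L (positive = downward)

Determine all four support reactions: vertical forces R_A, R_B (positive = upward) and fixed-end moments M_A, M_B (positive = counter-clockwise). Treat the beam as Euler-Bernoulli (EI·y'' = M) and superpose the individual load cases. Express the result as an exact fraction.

R_A = -429/10 kN, M_A = -201/5 kN·m, R_B = -321/10 kN, M_B = 174/5 kN·m

Load 1 — uniform load w=-17 kN/m over full span:
  R_A = wL/2 = (-17)·6/2 = -51 kN
  M_A = wL²/12 = (-17)·6²/12 = -51 kN·m
  R_B = wL/2 = (-17)·6/2 = -51 kN
  M_B = -wL²/12 = -(-17)·6²/12 = 51 kN·m
Load 2 — triangular load w₀=9 kN/m (0→w₀ over full span):
  R_A = 3w₀L/20 = 3·9·6/20 = 81/10 kN
  M_A = w₀L²/30 = 9·6²/30 = 54/5 kN·m
  R_B = 7w₀L/20 = 7·9·6/20 = 189/10 kN
  M_B = -w₀L²/20 = -9·6²/20 = -81/5 kN·m
Superposition: R_A = -429/10 kN, M_A = -201/5 kN·m, R_B = -321/10 kN, M_B = 174/5 kN·m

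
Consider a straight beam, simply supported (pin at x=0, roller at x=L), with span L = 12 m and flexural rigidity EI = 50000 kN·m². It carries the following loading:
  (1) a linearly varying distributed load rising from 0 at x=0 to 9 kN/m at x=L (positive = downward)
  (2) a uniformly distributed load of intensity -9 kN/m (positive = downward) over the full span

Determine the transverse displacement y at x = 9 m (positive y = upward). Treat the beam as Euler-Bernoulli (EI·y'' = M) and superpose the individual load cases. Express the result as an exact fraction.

y(9) = 26487/1600000 m

Load 1 — triangular load w₀=9 kN/m (0→w₀ over full span):
  y_1 = -w₀x(7L⁴-10L²x²+3x⁴)/(360LEI) = -9·9·(7·12⁴-10·12²·9²+3·9⁴)/(360·12·50000) = -28917/1600000 m
Load 2 — uniform load w=-9 kN/m over full span:
  y_2 = -wx(L³-2Lx²+x³)/(24EI) = -(-9)·9·(12³-2·12·9²+9³)/(24·50000) = 13851/400000 m
Superposition: y = Σ y_i = 26487/1600000 m ≈ 0.016554 m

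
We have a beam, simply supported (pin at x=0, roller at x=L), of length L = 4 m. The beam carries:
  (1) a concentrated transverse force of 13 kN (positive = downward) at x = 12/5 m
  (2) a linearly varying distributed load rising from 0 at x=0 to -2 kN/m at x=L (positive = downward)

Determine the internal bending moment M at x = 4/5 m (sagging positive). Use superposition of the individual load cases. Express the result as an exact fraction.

Load 1 — point force P=13 kN at a=12/5 m (b=L-a=8/5):
  M_1 = Pbx/L  [x≤a] = 13·(8/5)·(4/5)/4 = 104/25 kN·m
Load 2 — triangular load w₀=-2 kN/m (0→w₀ over full span):
  M_2 = w₀Lx/6 - w₀x³/(6L) = (-2)·4·(4/5)/6 - (-2)·(4/5)³/(6·4) = -128/125 kN·m
Superposition: M = Σ M_i = 392/125 kN·m ≈ 3.136000 kN·m

M(4/5) = 392/125 kN·m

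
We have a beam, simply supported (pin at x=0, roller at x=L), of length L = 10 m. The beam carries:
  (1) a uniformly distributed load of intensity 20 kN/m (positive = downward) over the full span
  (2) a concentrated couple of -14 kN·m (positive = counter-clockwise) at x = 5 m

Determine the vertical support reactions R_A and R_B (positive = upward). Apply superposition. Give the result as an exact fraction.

R_A = 493/5 kN, R_B = 507/5 kN

Load 1 — uniform load w=20 kN/m over full span:
  R_A = wL/2 = 20·10/2 = 100 kN
  R_B = wL/2 = 20·10/2 = 100 kN
Load 2 — applied couple M₀=-14 kN·m at a=5 m (b=L-a=5):
  R_A = M₀/L = (-14)/10 = -7/5 kN
  R_B = -M₀/L = -(-14)/10 = 7/5 kN
Superposition: R_A = 493/5 kN, R_B = 507/5 kN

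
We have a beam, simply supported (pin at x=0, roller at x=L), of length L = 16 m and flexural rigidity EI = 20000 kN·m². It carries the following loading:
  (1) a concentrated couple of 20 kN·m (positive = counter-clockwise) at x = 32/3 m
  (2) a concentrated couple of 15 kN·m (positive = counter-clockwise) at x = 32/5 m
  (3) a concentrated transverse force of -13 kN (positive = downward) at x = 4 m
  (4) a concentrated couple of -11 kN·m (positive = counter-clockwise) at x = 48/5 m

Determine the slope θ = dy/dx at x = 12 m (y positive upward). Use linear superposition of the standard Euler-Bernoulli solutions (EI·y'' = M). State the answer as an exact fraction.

θ(12) = -5477/1125000 rad

Load 1 — applied couple M₀=20 kN·m at a=32/3 m (b=L-a=16/3):
  θ_1 = (M₀x²/(2L)-M₀(x-a)+C₁)/EI  [x>a] with C₁=M₀(3b²-L²)/(6L)=-320/9 = (20·12²/(2·16)-20·(12-(32/3))+(-320/9))/20000 = 1/720 rad
Load 2 — applied couple M₀=15 kN·m at a=32/5 m (b=L-a=48/5):
  θ_2 = (M₀x²/(2L)-M₀(x-a)+C₁)/EI  [x>a] with C₁=M₀(3b²-L²)/(6L)=16/5 = (15·12²/(2·16)-15·(12-(32/5))+(16/5))/20000 = -133/200000 rad
Load 3 — point force P=-13 kN at a=4 m (b=L-a=12):
  θ_3 = -Pa(2L²-6Lx+3x²+a²)/(6LEI)  [x>a] = -(-13)·4·(2·16²-6·16·12+3·12²+4²)/(6·16·20000) = -13/2500 rad
Load 4 — applied couple M₀=-11 kN·m at a=48/5 m (b=L-a=32/5):
  θ_4 = (M₀x²/(2L)-M₀(x-a)+C₁)/EI  [x>a] with C₁=M₀(3b²-L²)/(6L)=1144/75 = ((-11)·12²/(2·16)-(-11)·(12-(48/5))+(1144/75))/20000 = -1177/3000000 rad
Superposition: θ = Σ θ_i = -5477/1125000 rad ≈ -0.004868 rad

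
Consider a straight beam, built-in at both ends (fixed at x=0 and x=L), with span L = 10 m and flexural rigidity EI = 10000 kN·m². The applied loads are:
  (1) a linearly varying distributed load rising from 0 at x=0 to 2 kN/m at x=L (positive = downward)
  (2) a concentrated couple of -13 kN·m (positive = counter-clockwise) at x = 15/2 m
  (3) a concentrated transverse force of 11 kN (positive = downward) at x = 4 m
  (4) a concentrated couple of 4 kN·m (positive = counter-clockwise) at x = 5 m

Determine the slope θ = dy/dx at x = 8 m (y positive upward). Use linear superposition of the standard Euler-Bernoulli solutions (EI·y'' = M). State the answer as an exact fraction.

θ(8) = 4991/3750000 rad

Load 1 — triangular load w₀=2 kN/m (0→w₀ over full span):
  θ_1 = -w₀(2x(L-x)(L-2x)(x+2L)+x²(L-x)²)/(120LEI) = -2·(2·8·(10-8)·(10-2·8)·(8+2·10)+8²·(10-8)²)/(120·10·10000) = 8/9375 rad
Load 2 — applied couple M₀=-13 kN·m at a=15/2 m (b=L-a=5/2):
  θ_2 = (R_Ax²/2 - M_Ax - M₀(x-a))/EI  [x>a] with R_A=-117/80, M_A=-65/16 = ((-117/80)·8²/2 - (-65/16)·8 - (-13)·(8-(15/2)))/10000 = -39/50000 rad
Load 3 — point force P=11 kN at a=4 m (b=L-a=6):
  θ_3 = Pa²(L-x)(2bL-(3b+a)(L-x))/(2L³EI)  [x>a] = 11·4²·(10-8)·(2·6·10-(3·6+4)·(10-8))/(2·10³·10000) = 209/156250 rad
Load 4 — applied couple M₀=4 kN·m at a=5 m (b=L-a=5):
  θ_4 = (R_Ax²/2 - M_Ax - M₀(x-a))/EI  [x>a] with R_A=3/5, M_A=1 = ((3/5)·8²/2 - 1·8 - 4·(8-5))/10000 = -1/12500 rad
Superposition: θ = Σ θ_i = 4991/3750000 rad ≈ 0.001331 rad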